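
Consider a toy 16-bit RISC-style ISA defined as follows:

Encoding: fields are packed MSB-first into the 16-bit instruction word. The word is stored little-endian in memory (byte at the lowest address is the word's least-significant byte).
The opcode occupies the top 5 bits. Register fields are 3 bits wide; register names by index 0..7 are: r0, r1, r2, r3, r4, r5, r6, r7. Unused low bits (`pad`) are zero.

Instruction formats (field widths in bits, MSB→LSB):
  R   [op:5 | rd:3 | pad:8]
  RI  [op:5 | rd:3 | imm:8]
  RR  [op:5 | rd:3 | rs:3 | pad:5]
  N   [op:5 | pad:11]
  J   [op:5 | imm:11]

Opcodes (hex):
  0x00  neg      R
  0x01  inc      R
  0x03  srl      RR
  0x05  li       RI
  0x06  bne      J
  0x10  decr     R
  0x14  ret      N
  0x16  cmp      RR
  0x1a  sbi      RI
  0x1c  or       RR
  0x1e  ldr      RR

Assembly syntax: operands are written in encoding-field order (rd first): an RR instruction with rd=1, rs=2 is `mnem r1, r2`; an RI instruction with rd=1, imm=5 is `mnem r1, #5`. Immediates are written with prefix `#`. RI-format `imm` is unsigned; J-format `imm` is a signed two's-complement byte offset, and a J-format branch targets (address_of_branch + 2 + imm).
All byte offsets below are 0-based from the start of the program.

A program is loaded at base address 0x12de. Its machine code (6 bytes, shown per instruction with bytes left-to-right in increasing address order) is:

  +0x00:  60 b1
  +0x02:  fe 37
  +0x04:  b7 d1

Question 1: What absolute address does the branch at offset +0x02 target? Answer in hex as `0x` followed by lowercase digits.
@+02  little-endian(fe 37) = 0x37fe
  opcode bits[15:11]=0x6: bne/J
  imm: (w>>0)&0x7ff=0x7fe (s11→-2) → #-2
  target = base 0x12de + off 0x02 + 2 + imm -2 = 0x12e0

0x12e0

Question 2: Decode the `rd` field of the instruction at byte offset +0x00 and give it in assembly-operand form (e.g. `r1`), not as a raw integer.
[00] 60 b1 → 0xb160
  op=0xb160>>11=0x16 ⇒ cmp (RR)
  [10:8] rd=1 = r1
  [7:5] rs=3 = r3

r1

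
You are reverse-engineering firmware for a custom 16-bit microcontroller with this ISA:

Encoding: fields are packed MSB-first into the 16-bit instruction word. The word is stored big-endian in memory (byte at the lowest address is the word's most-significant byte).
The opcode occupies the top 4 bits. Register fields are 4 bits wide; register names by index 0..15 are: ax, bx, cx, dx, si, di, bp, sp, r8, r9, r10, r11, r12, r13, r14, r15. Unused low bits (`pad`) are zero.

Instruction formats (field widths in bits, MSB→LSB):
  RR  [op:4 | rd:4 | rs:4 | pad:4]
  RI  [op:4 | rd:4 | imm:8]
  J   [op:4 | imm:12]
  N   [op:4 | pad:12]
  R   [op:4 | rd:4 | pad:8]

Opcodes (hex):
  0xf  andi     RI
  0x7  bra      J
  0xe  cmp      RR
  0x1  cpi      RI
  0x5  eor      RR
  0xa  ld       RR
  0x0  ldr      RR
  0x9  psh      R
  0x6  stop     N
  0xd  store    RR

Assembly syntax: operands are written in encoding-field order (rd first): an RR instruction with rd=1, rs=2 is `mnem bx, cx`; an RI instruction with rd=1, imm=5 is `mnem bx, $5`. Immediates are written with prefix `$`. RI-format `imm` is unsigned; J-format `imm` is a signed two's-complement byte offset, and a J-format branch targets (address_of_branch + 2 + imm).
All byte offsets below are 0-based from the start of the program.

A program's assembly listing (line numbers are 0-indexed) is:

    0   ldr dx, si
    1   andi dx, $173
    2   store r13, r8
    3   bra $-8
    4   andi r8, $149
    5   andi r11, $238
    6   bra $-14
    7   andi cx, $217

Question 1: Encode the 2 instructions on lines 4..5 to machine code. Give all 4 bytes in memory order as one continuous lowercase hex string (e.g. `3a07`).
f895fbee

line 4 (andi): pack op=0xf:4|rd=8:4|imm=149:8 = 0xf895; big→ f8 95
line 5 (andi): pack op=0xf:4|rd=11:4|imm=238:8 = 0xfbee; big→ fb ee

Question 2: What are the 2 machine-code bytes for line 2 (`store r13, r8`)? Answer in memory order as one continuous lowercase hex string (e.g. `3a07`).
2. store fields op=0xd:4|rd=13:4|rs=8:4|pad=0:4 → word dd80h → dd 80

dd80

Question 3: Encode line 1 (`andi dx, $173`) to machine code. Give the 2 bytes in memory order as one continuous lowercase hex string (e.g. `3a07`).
f3ad

L1: andi op=0xf:4|rd=3:4|imm=173:8 ⇒ 0xf3ad ⇒ big f3 ad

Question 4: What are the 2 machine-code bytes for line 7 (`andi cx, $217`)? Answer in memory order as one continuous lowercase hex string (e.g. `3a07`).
f2d9

L7: andi op=0xf:4|rd=2:4|imm=217:8 ⇒ 0xf2d9 ⇒ big f2 d9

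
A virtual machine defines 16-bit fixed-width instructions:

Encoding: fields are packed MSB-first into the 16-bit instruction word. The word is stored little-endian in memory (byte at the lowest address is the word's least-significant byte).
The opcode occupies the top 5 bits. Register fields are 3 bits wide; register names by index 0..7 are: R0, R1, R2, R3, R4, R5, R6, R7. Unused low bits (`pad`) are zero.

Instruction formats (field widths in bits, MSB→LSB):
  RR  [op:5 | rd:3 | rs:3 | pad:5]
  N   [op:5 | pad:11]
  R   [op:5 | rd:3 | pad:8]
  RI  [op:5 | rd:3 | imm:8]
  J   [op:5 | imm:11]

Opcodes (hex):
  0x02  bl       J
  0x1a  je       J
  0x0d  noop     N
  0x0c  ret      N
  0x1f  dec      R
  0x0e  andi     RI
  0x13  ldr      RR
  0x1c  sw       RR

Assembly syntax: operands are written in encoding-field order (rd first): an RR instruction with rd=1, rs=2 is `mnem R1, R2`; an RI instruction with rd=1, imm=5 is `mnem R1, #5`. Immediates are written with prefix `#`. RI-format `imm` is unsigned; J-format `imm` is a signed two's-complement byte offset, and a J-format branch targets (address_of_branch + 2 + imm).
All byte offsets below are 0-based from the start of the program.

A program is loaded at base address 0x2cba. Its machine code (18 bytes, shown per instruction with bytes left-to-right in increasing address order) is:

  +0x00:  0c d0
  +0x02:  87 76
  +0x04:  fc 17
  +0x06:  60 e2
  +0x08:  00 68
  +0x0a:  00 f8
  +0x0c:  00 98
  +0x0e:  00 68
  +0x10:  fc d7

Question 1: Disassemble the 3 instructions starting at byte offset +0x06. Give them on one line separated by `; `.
+0x06: 60 e2 ⇒ word 0xe260 (little)
  op=0xe260>>11=0x1c ⇒ sw (RR)
  rd@[10:8]=0x2 ⇒ R2
  rs@[7:5]=0x3 ⇒ R3
+0x08: 00 68 ⇒ word 0x6800 (little)
  op=0x6800>>11=0xd ⇒ noop (N)
+0x0a: 00 f8 ⇒ word 0xf800 (little)
  op=0xf800>>11=0x1f ⇒ dec (R)
  rd@[10:8]=0x0 ⇒ R0

sw R2, R3; noop; dec R0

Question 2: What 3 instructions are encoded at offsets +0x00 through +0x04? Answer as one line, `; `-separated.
je #12; andi R6, #135; bl #-4

[00] 0c d0 → 0xd00c
  op=0xd00c>>11=0x1a ⇒ je (J)
  imm: (w>>0)&0x7ff=0xc → #12
[02] 87 76 → 0x7687
  op=0x7687>>11=0xe ⇒ andi (RI)
  rd: (w>>8)&0x7=0x6 → R6
  imm: (w>>0)&0xff=0x87 → #135
[04] fc 17 → 0x17fc
  op=0x17fc>>11=0x2 ⇒ bl (J)
  imm: (w>>0)&0x7ff=0x7fc (s11→-4) → #-4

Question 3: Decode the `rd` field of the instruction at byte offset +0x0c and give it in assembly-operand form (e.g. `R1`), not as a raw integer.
R0

[0c] 00 98 → 0x9800
  op=0x9800>>11=0x13 ⇒ ldr (RR)
  rd: (w>>8)&0x7=0x0 → R0
  rs: (w>>5)&0x7=0x0 → R0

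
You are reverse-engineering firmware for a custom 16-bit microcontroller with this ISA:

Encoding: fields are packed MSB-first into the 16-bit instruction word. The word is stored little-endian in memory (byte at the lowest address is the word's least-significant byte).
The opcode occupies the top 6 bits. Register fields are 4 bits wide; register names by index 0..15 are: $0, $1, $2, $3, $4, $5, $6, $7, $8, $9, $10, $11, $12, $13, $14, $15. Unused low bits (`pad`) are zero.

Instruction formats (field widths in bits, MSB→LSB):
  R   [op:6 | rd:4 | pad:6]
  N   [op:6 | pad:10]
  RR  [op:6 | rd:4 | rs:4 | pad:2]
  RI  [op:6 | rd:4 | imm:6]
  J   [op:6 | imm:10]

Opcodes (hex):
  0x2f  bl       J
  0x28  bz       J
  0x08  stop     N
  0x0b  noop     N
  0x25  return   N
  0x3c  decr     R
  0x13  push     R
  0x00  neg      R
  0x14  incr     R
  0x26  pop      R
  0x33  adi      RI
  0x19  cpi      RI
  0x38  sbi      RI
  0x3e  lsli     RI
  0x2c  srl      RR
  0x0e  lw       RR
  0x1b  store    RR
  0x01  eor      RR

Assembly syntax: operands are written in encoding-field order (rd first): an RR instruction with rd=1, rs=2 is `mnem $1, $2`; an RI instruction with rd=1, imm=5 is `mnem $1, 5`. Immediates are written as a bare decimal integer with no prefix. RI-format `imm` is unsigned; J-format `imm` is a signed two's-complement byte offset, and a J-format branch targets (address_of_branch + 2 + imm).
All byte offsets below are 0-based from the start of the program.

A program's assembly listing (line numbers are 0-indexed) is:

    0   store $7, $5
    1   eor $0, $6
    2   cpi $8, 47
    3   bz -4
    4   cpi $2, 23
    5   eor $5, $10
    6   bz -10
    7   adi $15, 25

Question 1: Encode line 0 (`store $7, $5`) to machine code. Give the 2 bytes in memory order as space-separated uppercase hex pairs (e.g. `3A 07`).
0. store fields op=0x1b:6|rd=7:4|rs=5:4|pad=0:2 → word 6dd4h → d4 6d

D4 6D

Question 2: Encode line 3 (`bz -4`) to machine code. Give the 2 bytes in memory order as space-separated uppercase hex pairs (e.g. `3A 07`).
L3: bz op=0x28:6|imm=-4:10 ⇒ 0xa3fc ⇒ little fc a3

FC A3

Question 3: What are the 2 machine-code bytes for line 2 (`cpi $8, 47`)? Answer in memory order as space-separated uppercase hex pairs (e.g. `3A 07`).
2F 66

2. cpi fields op=0x19:6|rd=8:4|imm=47:6 → word 662fh → 2f 66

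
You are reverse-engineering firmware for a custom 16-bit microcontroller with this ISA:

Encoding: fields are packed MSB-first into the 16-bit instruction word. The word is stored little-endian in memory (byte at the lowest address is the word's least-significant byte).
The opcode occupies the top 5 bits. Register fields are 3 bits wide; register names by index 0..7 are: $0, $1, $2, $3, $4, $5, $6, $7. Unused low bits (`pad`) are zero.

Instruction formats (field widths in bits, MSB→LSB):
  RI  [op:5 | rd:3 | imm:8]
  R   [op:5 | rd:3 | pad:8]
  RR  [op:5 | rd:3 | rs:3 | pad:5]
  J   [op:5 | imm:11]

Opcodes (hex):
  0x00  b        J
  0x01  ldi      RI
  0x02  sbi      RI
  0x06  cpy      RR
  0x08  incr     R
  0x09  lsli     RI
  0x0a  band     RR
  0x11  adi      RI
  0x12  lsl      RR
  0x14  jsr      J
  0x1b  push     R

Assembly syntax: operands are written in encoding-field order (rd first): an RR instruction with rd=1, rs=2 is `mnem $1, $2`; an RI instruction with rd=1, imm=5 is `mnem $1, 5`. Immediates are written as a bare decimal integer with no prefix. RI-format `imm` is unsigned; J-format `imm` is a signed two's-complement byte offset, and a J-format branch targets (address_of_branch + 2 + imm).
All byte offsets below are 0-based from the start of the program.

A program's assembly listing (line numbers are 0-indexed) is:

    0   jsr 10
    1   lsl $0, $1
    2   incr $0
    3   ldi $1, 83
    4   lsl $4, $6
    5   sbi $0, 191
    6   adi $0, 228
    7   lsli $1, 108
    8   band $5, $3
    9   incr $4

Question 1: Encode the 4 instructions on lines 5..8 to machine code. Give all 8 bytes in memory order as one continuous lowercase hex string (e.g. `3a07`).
L5: sbi op=0x2:5|rd=0:3|imm=191:8 ⇒ 0x10bf ⇒ little bf 10
L6: adi op=0x11:5|rd=0:3|imm=228:8 ⇒ 0x88e4 ⇒ little e4 88
L7: lsli op=0x9:5|rd=1:3|imm=108:8 ⇒ 0x496c ⇒ little 6c 49
L8: band op=0xa:5|rd=5:3|rs=3:3|pad=0:5 ⇒ 0x5560 ⇒ little 60 55

bf10e4886c496055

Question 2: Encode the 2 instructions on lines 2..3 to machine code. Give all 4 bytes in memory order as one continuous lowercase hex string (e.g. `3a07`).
L2: incr op=0x8:5|rd=0:3|pad=0:8 ⇒ 0x4000 ⇒ little 00 40
L3: ldi op=0x1:5|rd=1:3|imm=83:8 ⇒ 0x0953 ⇒ little 53 09

00405309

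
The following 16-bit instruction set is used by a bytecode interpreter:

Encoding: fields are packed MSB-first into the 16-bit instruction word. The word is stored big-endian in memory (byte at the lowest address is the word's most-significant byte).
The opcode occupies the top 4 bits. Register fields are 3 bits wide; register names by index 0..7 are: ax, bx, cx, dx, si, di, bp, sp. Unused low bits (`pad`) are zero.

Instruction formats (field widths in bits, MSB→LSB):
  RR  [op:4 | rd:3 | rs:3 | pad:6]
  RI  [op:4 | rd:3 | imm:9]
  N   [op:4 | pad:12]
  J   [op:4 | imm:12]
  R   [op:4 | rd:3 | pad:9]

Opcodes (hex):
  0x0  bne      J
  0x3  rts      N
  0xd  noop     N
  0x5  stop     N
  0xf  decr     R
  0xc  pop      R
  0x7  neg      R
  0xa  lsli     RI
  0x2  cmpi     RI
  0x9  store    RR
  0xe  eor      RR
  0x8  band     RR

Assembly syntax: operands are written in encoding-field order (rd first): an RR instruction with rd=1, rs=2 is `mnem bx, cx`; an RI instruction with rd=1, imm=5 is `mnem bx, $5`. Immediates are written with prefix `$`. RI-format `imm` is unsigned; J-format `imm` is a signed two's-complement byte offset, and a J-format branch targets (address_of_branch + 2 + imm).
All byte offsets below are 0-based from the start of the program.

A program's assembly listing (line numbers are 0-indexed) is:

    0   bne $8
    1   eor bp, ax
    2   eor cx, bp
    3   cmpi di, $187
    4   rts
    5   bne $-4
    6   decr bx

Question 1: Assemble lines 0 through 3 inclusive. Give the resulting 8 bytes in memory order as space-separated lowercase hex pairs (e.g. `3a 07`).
00 08 ec 00 e5 80 2a bb

line 0 (bne): pack op=0x0:4|imm=8:12 = 0x0008; big→ 00 08
line 1 (eor): pack op=0xe:4|rd=6:3|rs=0:3|pad=0:6 = 0xec00; big→ ec 00
line 2 (eor): pack op=0xe:4|rd=2:3|rs=6:3|pad=0:6 = 0xe580; big→ e5 80
line 3 (cmpi): pack op=0x2:4|rd=5:3|imm=187:9 = 0x2abb; big→ 2a bb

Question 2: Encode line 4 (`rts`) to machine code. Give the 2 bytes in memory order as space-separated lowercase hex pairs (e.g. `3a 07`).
line 4 (rts): pack op=0x3:4|pad=0:12 = 0x3000; big→ 30 00

30 00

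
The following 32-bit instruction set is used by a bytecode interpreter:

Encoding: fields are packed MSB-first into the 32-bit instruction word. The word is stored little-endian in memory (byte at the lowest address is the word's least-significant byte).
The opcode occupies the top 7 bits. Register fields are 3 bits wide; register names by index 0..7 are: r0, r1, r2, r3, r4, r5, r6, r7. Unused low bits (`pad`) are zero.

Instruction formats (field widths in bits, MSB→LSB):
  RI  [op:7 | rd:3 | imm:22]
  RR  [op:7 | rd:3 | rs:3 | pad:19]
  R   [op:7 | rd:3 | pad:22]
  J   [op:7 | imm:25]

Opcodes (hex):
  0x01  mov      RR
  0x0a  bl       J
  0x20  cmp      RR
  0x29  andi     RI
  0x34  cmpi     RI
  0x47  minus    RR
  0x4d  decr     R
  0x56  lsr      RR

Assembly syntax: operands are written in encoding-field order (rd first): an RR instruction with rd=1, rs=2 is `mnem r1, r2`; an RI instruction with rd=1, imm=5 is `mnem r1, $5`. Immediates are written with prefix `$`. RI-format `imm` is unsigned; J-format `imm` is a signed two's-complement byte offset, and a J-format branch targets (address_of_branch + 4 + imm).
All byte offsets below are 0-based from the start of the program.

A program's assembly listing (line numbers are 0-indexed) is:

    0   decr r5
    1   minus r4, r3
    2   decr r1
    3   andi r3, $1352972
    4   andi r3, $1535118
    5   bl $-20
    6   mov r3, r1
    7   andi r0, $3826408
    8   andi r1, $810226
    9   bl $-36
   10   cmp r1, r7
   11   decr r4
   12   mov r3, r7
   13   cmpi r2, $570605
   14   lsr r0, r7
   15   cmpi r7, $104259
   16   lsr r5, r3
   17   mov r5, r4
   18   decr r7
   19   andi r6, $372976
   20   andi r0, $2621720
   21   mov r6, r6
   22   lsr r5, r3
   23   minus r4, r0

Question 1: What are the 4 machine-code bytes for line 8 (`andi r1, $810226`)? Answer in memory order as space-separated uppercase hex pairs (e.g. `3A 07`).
F2 5C 4C 52

line 8 (andi): pack op=0x29:7|rd=1:3|imm=810226:22 = 0x524c5cf2; little→ f2 5c 4c 52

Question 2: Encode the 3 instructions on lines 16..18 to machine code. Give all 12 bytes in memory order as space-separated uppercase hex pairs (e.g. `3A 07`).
00 00 58 AD 00 00 60 03 00 00 C0 9B

L16: lsr op=0x56:7|rd=5:3|rs=3:3|pad=0:19 ⇒ 0xad580000 ⇒ little 00 00 58 ad
L17: mov op=0x1:7|rd=5:3|rs=4:3|pad=0:19 ⇒ 0x03600000 ⇒ little 00 00 60 03
L18: decr op=0x4d:7|rd=7:3|pad=0:22 ⇒ 0x9bc00000 ⇒ little 00 00 c0 9b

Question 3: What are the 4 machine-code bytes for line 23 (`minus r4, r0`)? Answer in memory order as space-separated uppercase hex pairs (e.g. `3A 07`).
23. minus fields op=0x47:7|rd=4:3|rs=0:3|pad=0:19 → word 8f000000h → 00 00 00 8f

00 00 00 8F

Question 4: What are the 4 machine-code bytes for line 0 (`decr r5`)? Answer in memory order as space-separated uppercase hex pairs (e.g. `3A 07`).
00 00 40 9B

L0: decr op=0x4d:7|rd=5:3|pad=0:22 ⇒ 0x9b400000 ⇒ little 00 00 40 9b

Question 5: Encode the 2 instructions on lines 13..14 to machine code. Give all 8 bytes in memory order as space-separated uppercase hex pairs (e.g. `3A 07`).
line 13 (cmpi): pack op=0x34:7|rd=2:3|imm=570605:22 = 0x6888b4ed; little→ ed b4 88 68
line 14 (lsr): pack op=0x56:7|rd=0:3|rs=7:3|pad=0:19 = 0xac380000; little→ 00 00 38 ac

ED B4 88 68 00 00 38 AC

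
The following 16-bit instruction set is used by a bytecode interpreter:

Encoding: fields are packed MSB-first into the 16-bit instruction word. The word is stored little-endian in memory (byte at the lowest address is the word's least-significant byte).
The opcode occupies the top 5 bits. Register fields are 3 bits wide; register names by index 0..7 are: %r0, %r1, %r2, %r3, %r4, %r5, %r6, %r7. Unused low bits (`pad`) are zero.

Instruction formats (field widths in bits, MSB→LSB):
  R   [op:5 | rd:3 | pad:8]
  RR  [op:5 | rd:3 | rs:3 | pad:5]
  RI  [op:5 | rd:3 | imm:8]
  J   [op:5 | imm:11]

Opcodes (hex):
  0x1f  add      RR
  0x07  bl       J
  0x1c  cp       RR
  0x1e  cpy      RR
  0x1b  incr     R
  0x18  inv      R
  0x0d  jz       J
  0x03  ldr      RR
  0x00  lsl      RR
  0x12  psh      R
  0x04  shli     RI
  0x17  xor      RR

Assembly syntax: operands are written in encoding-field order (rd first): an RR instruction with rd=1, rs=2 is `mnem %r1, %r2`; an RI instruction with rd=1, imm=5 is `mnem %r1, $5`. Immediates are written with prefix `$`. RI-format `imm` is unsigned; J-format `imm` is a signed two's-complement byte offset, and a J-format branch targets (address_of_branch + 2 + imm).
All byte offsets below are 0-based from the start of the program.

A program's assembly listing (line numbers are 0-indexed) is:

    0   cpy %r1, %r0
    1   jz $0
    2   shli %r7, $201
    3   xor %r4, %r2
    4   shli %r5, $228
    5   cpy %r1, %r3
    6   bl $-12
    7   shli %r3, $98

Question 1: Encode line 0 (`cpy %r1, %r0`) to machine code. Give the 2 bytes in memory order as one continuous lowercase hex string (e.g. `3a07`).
L0: cpy op=0x1e:5|rd=1:3|rs=0:3|pad=0:5 ⇒ 0xf100 ⇒ little 00 f1

00f1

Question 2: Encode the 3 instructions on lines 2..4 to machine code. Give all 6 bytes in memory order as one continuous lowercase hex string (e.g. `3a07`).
line 2 (shli): pack op=0x4:5|rd=7:3|imm=201:8 = 0x27c9; little→ c9 27
line 3 (xor): pack op=0x17:5|rd=4:3|rs=2:3|pad=0:5 = 0xbc40; little→ 40 bc
line 4 (shli): pack op=0x4:5|rd=5:3|imm=228:8 = 0x25e4; little→ e4 25

c92740bce425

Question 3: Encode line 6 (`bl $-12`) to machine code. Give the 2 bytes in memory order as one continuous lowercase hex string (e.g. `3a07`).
f43f

6. bl fields op=0x7:5|imm=-12:11 → word 3ff4h → f4 3f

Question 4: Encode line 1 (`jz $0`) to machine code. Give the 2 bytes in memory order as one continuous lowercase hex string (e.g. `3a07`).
0068

line 1 (jz): pack op=0xd:5|imm=0:11 = 0x6800; little→ 00 68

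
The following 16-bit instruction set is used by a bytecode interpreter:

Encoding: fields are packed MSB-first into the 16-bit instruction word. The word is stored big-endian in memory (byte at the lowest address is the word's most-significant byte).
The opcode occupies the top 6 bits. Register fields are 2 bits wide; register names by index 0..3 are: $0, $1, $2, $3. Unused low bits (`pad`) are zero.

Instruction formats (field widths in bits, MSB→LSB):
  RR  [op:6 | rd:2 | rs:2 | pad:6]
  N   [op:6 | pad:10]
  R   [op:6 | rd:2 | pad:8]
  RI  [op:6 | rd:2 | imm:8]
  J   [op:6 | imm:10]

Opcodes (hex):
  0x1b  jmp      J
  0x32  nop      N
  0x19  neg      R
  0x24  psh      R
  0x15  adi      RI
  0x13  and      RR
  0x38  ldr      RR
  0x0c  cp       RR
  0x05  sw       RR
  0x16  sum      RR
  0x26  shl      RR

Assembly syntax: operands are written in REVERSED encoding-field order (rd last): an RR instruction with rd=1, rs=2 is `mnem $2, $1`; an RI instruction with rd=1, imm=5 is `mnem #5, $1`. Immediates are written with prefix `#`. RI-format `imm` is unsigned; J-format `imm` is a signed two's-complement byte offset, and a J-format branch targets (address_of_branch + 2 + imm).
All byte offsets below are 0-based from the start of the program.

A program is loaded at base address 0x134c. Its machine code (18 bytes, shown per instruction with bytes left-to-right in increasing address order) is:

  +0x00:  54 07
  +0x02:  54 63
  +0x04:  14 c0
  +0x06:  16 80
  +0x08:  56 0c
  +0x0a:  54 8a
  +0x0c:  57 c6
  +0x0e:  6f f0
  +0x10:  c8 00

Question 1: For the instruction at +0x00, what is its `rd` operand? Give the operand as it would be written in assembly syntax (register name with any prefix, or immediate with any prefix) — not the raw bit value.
[00] 54 07 → 0x5407
  opcode bits[15:10]=0x15: adi/RI
  rd: (w>>8)&0x3=0x0 → $0
  imm: (w>>0)&0xff=0x7 → #7

$0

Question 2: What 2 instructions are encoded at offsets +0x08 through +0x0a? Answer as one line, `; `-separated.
adi #12, $2; adi #138, $0

@+08  big-endian(56 0c) = 0x560c
  op=0x560c>>10=0x15 ⇒ adi (RI)
  rd@[9:8]=0x2 ⇒ $2
  imm@[7:0]=0xc ⇒ #12
@+0a  big-endian(54 8a) = 0x548a
  op=0x548a>>10=0x15 ⇒ adi (RI)
  rd@[9:8]=0x0 ⇒ $0
  imm@[7:0]=0x8a ⇒ #138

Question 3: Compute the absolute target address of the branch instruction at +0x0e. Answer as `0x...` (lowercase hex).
0x134c

off 0x0e: read 6f f0 as big → 0x6ff0
  top 6b → 0x1b → jmp [J]
  [9:0] imm=1008 (s10→-16) = #-16
  target = base 0x134c + off 0x0e + 2 + imm -16 = 0x134c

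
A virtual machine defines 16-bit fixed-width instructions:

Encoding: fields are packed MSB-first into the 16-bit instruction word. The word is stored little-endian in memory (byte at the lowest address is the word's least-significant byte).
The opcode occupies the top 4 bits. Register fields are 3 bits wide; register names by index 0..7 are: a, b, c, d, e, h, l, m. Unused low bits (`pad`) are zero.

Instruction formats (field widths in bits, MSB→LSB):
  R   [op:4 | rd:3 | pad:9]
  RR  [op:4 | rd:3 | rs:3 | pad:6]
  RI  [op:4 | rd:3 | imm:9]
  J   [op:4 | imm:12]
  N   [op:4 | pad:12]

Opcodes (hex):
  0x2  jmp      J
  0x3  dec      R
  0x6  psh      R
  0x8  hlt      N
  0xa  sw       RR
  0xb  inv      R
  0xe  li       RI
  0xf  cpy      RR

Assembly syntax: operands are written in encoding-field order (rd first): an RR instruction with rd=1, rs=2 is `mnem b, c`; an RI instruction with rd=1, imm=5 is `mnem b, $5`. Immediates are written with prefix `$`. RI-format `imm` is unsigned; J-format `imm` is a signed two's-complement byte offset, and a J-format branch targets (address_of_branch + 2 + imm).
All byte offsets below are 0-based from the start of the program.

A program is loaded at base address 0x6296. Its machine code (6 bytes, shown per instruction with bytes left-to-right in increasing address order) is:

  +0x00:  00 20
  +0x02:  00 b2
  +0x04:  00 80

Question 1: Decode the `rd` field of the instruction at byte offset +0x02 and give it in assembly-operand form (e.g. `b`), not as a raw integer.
[02] 00 b2 → 0xb200
  top 4b → 0xb → inv [R]
  rd@[11:9]=0x1 ⇒ b

b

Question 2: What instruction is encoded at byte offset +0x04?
[04] 00 80 → 0x8000
  opcode bits[15:12]=0x8: hlt/N

hlt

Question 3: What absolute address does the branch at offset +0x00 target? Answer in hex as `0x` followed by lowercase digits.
@+00  little-endian(00 20) = 0x2000
  opcode bits[15:12]=0x2: jmp/J
  imm: (w>>0)&0xfff=0x0 → $0
  target = base 0x6296 + off 0x00 + 2 + imm 0 = 0x6298

0x6298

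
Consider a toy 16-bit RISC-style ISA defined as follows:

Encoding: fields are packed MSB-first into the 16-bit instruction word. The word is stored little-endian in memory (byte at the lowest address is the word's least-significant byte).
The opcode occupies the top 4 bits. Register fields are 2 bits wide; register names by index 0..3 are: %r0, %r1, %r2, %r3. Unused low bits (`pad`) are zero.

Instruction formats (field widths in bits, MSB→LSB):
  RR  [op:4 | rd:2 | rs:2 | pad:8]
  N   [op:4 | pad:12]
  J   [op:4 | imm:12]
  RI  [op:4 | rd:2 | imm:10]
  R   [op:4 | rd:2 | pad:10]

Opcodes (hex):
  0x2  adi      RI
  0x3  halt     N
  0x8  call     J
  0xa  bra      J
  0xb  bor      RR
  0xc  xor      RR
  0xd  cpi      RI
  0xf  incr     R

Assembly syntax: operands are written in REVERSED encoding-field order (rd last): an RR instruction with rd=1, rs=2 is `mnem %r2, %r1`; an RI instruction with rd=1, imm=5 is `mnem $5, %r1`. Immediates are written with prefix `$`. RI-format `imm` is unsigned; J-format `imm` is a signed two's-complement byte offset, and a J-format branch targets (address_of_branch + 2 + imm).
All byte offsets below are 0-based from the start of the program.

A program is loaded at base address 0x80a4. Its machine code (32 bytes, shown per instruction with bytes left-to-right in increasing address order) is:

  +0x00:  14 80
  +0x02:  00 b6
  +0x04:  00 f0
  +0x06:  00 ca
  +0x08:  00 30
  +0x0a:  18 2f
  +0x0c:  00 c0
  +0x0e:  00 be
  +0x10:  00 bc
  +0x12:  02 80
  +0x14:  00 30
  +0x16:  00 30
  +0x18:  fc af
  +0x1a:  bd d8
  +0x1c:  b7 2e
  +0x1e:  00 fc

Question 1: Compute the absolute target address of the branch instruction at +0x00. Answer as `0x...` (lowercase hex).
0x80ba

@+00  little-endian(14 80) = 0x8014
  top 4b → 0x8 → call [J]
  imm: (w>>0)&0xfff=0x14 → $20
  target = base 0x80a4 + off 0x00 + 2 + imm 20 = 0x80ba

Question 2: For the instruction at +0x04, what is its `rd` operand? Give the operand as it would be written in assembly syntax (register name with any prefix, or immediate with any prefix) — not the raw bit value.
%r0

[04] 00 f0 → 0xf000
  opcode bits[15:12]=0xf: incr/R
  rd: (w>>10)&0x3=0x0 → %r0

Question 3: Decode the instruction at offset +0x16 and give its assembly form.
@+16  little-endian(00 30) = 0x3000
  op=0x3000>>12=0x3 ⇒ halt (N)

halt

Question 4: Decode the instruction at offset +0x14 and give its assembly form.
@+14  little-endian(00 30) = 0x3000
  opcode bits[15:12]=0x3: halt/N

halt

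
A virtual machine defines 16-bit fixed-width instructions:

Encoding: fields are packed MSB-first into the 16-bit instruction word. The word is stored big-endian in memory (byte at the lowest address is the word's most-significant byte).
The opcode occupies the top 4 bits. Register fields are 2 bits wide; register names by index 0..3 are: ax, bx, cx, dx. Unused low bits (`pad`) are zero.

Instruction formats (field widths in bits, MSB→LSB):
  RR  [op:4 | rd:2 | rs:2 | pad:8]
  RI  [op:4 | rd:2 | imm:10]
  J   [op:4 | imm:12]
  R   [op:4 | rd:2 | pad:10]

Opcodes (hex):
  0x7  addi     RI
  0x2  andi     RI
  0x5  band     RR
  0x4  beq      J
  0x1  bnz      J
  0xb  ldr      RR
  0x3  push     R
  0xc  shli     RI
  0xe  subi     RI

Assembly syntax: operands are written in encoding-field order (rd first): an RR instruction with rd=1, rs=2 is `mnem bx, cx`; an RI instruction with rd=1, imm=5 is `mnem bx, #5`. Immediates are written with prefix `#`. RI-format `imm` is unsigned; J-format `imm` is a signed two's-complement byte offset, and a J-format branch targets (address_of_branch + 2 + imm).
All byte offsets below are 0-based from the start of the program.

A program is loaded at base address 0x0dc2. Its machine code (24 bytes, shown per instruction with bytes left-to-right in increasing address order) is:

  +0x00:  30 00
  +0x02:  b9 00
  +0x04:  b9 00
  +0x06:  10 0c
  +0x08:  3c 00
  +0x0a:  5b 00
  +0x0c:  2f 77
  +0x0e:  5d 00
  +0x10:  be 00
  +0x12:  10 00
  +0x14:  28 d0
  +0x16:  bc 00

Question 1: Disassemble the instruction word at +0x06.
bnz #12

[06] 10 0c → 0x100c
  opcode bits[15:12]=0x1: bnz/J
  [11:0] imm=12 = #12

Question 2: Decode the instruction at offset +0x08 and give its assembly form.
[08] 3c 00 → 0x3c00
  op=0x3c00>>12=0x3 ⇒ push (R)
  rd@[11:10]=0x3 ⇒ dx

push dx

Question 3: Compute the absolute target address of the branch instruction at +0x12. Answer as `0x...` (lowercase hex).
@+12  big-endian(10 00) = 0x1000
  op=0x1000>>12=0x1 ⇒ bnz (J)
  imm: (w>>0)&0xfff=0x0 → #0
  target = base 0x0dc2 + off 0x12 + 2 + imm 0 = 0x0dd6

0x0dd6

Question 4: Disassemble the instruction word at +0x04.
off 0x04: read b9 00 as big → 0xb900
  opcode bits[15:12]=0xb: ldr/RR
  [11:10] rd=2 = cx
  [9:8] rs=1 = bx

ldr cx, bx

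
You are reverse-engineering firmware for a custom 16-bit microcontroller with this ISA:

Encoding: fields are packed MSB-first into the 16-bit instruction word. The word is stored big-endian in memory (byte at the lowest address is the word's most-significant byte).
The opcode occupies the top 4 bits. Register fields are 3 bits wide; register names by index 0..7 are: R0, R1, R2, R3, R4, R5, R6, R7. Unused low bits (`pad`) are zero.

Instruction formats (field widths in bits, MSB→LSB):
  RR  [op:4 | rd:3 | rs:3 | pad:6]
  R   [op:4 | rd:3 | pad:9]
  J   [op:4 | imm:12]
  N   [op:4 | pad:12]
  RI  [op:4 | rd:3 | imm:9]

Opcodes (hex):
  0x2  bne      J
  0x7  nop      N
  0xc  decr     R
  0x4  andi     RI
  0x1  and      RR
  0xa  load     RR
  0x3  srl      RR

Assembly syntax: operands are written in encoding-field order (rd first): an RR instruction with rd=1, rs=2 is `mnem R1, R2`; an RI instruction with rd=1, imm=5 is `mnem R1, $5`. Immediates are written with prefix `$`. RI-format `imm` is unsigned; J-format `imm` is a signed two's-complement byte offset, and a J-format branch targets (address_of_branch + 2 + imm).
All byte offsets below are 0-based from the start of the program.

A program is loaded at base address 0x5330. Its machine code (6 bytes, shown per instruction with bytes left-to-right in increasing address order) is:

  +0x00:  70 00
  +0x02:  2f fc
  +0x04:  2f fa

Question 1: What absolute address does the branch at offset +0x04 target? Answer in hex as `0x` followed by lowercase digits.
@+04  big-endian(2f fa) = 0x2ffa
  opcode bits[15:12]=0x2: bne/J
  imm@[11:0]=0xffa (s12→-6) ⇒ $-6
  target = base 0x5330 + off 0x04 + 2 + imm -6 = 0x5330

0x5330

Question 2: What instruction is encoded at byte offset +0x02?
bne $-4

[02] 2f fc → 0x2ffc
  op=0x2ffc>>12=0x2 ⇒ bne (J)
  imm@[11:0]=0xffc (s12→-4) ⇒ $-4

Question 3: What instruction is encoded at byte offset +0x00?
[00] 70 00 → 0x7000
  op=0x7000>>12=0x7 ⇒ nop (N)

nop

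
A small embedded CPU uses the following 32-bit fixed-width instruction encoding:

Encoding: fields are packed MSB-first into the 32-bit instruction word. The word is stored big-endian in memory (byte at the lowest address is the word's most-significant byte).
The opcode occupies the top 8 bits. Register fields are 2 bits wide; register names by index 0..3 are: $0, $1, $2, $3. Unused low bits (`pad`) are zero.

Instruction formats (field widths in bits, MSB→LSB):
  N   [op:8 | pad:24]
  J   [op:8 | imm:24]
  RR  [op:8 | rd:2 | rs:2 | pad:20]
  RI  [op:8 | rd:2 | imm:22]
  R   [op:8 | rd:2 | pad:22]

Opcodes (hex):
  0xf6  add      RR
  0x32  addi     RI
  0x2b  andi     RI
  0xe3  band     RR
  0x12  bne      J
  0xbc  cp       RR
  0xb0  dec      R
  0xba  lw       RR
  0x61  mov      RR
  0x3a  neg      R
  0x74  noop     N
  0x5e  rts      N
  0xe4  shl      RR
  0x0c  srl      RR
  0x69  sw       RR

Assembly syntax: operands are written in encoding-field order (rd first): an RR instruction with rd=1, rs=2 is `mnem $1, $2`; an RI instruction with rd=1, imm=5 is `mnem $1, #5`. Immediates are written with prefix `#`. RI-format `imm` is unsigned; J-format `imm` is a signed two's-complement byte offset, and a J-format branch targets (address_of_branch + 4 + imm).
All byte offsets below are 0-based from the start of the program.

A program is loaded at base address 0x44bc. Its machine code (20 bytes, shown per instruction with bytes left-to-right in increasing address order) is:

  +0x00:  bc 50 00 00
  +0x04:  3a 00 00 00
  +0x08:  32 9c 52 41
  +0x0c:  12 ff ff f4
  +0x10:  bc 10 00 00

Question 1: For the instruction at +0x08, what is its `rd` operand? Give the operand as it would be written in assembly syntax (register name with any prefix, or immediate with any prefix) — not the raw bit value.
$2

@+08  big-endian(32 9c 52 41) = 0x329c5241
  opcode bits[31:24]=0x32: addi/RI
  [23:22] rd=2 = $2
  [21:0] imm=1856065 = #1856065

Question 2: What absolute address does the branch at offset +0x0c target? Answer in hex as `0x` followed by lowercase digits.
0x44c0

+0x0c: 12 ff ff f4 ⇒ word 0x12fffff4 (big)
  op=0x12fffff4>>24=0x12 ⇒ bne (J)
  imm@[23:0]=0xfffff4 (s24→-12) ⇒ #-12
  target = base 0x44bc + off 0x0c + 4 + imm -12 = 0x44c0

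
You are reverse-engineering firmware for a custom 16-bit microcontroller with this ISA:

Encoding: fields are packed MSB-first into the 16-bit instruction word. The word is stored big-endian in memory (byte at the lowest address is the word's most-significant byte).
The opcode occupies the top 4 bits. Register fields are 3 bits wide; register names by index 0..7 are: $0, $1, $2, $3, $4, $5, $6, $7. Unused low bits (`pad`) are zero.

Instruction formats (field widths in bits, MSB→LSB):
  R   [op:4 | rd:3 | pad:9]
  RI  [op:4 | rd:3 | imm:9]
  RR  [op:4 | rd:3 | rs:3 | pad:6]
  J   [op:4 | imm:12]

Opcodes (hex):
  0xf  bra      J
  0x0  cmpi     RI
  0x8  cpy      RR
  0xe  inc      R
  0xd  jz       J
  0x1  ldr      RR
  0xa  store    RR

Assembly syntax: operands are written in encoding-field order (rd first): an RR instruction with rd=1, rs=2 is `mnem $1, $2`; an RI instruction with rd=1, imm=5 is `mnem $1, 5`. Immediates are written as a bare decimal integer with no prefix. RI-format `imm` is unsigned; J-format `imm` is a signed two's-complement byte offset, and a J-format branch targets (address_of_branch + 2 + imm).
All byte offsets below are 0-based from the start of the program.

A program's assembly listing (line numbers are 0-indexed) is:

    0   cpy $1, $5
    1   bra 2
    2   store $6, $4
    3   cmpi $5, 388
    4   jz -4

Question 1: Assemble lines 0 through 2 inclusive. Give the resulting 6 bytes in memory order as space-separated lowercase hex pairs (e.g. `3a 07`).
83 40 f0 02 ad 00

0. cpy fields op=0x8:4|rd=1:3|rs=5:3|pad=0:6 → word 8340h → 83 40
1. bra fields op=0xf:4|imm=2:12 → word f002h → f0 02
2. store fields op=0xa:4|rd=6:3|rs=4:3|pad=0:6 → word ad00h → ad 00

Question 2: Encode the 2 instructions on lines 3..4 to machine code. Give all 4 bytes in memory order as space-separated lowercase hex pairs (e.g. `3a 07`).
0b 84 df fc

L3: cmpi op=0x0:4|rd=5:3|imm=388:9 ⇒ 0x0b84 ⇒ big 0b 84
L4: jz op=0xd:4|imm=-4:12 ⇒ 0xdffc ⇒ big df fc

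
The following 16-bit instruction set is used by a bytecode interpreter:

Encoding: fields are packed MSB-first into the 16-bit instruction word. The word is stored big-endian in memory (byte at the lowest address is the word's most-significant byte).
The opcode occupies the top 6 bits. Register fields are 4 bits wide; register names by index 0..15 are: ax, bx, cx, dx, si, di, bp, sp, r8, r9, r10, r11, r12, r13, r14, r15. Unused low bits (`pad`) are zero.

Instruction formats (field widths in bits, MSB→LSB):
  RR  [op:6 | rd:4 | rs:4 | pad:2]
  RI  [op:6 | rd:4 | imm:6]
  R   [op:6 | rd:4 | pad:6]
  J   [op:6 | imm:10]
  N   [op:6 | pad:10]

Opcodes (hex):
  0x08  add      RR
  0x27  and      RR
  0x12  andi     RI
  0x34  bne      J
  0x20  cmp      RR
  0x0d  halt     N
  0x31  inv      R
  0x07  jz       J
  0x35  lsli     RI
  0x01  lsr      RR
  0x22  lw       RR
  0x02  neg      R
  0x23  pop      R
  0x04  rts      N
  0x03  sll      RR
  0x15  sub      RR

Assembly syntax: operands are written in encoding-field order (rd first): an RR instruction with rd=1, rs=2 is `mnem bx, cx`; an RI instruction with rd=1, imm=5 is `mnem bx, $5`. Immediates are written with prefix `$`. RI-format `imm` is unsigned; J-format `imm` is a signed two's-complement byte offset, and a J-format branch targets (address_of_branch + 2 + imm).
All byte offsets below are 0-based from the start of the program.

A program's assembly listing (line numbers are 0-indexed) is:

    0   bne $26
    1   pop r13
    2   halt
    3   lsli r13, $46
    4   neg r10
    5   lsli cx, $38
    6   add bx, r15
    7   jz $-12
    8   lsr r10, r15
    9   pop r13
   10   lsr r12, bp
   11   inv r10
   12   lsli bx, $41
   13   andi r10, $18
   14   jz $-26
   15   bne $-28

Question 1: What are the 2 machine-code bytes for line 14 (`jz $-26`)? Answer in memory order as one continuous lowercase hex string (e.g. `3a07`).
1fe6

L14: jz op=0x7:6|imm=-26:10 ⇒ 0x1fe6 ⇒ big 1f e6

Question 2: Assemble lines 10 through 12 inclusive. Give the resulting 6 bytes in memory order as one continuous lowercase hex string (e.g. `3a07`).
0718c680d469

line 10 (lsr): pack op=0x1:6|rd=12:4|rs=6:4|pad=0:2 = 0x0718; big→ 07 18
line 11 (inv): pack op=0x31:6|rd=10:4|pad=0:6 = 0xc680; big→ c6 80
line 12 (lsli): pack op=0x35:6|rd=1:4|imm=41:6 = 0xd469; big→ d4 69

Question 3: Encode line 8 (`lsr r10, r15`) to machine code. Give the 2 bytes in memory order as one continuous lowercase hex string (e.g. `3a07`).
line 8 (lsr): pack op=0x1:6|rd=10:4|rs=15:4|pad=0:2 = 0x06bc; big→ 06 bc

06bc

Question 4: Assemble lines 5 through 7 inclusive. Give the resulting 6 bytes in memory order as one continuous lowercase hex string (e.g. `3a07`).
line 5 (lsli): pack op=0x35:6|rd=2:4|imm=38:6 = 0xd4a6; big→ d4 a6
line 6 (add): pack op=0x8:6|rd=1:4|rs=15:4|pad=0:2 = 0x207c; big→ 20 7c
line 7 (jz): pack op=0x7:6|imm=-12:10 = 0x1ff4; big→ 1f f4

d4a6207c1ff4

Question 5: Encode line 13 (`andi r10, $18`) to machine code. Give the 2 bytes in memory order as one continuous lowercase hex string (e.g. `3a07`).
4a92

line 13 (andi): pack op=0x12:6|rd=10:4|imm=18:6 = 0x4a92; big→ 4a 92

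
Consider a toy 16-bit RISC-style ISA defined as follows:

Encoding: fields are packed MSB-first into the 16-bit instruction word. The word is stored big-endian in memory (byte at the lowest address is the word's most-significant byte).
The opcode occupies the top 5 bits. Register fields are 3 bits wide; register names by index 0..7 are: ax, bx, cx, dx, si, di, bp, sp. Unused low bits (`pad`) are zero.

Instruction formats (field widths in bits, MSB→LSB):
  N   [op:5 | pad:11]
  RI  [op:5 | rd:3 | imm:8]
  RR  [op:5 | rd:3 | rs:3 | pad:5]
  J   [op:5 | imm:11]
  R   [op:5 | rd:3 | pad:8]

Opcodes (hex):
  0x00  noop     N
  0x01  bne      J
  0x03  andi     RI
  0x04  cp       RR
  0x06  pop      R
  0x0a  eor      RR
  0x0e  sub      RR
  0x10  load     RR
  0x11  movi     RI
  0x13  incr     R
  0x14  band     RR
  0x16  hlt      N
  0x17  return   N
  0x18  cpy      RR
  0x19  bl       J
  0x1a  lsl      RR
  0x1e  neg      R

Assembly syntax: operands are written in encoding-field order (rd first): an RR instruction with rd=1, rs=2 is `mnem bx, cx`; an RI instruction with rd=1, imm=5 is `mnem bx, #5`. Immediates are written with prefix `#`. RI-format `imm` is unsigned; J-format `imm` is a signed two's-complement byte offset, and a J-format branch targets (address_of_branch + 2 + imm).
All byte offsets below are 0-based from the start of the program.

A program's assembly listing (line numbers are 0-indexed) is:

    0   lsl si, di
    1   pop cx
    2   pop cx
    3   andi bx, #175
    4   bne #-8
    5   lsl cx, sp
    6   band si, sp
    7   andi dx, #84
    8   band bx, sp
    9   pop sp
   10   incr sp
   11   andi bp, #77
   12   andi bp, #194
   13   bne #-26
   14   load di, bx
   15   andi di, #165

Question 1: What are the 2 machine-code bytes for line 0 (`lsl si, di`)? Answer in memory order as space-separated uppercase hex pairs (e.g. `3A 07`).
D4 A0

L0: lsl op=0x1a:5|rd=4:3|rs=5:3|pad=0:5 ⇒ 0xd4a0 ⇒ big d4 a0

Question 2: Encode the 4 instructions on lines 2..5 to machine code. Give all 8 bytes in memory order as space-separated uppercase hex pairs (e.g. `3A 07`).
32 00 19 AF 0F F8 D2 E0

L2: pop op=0x6:5|rd=2:3|pad=0:8 ⇒ 0x3200 ⇒ big 32 00
L3: andi op=0x3:5|rd=1:3|imm=175:8 ⇒ 0x19af ⇒ big 19 af
L4: bne op=0x1:5|imm=-8:11 ⇒ 0x0ff8 ⇒ big 0f f8
L5: lsl op=0x1a:5|rd=2:3|rs=7:3|pad=0:5 ⇒ 0xd2e0 ⇒ big d2 e0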